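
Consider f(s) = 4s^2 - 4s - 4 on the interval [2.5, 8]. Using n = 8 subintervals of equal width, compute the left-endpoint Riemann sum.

454.22265625

Δs = (8 − 2.5)/8 = 0.6875.
Left endpoints: 2.5, 3.1875, 3.875, 4.5625, 5.25, 5.9375, 6.625, 7.3125.
f(2.5) = 11, f(3.1875) = 23.890625, f(3.875) = 40.5625, f(4.5625) = 61.015625, f(5.25) = 85.25, f(5.9375) = 113.265625, f(6.625) = 145.0625, f(7.3125) = 180.640625.
Sum = Δs · [f(2.5) + f(3.1875) + f(3.875) + ...].
Sum = 454.22265625.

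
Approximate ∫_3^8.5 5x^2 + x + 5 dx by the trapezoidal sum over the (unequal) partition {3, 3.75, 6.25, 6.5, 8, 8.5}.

Subinterval widths: 0.75, 2.5, 0.25, 1.5, 0.5.
f(3) = 53, f(3.75) = 79.0625, f(6.25) = 206.5625, f(6.5) = 222.75, f(8) = 333, f(8.5) = 374.75.
On each subinterval the trapezoid contributes (Δx_i/2)·[f(x_{i-1}) + f(x_i)].
Sum = 1053.96875.

1053.96875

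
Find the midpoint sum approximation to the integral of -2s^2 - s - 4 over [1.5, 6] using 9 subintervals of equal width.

Δs = (6 − 1.5)/9 = 0.5.
Midpoints: 1.75, 2.25, 2.75, 3.25, 3.75, 4.25, 4.75, 5.25, 5.75.
f(1.75) = -11.875, f(2.25) = -16.375, f(2.75) = -21.875, f(3.25) = -28.375, f(3.75) = -35.875, f(4.25) = -44.375, f(4.75) = -53.875, f(5.25) = -64.375, f(5.75) = -75.875.
Sum = Δs · [f(1.75) + f(2.25) + f(2.75) + ...].
Sum = -176.4375.

-176.4375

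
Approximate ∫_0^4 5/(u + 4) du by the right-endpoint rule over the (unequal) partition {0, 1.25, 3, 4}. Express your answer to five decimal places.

3.06548

Subinterval widths: 1.25, 1.75, 1.
Right endpoints: 1.25, 3, 4.
f(1.25) = 20/21, f(3) = 5/7, f(4) = 0.625.
Sum = Σ Δu_i · f(u_i).
Sum ≈ 3.06548.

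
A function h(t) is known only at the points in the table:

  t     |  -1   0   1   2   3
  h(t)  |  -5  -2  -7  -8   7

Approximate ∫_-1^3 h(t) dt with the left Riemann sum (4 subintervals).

-22

Δt = 1.
Sum = 1·[(-5) + (-2) + (-7) + (-8)] = -22.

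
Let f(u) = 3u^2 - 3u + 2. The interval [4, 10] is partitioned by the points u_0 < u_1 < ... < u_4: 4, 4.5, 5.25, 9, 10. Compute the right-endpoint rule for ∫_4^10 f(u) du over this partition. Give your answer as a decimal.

Subinterval widths: 0.5, 0.75, 3.75, 1.
Right endpoints: 4.5, 5.25, 9, 10.
f(4.5) = 49.25, f(5.25) = 68.9375, f(9) = 218, f(10) = 272.
Sum = Σ Δu_i · f(u_i).
Sum = 1165.828125.

1165.828125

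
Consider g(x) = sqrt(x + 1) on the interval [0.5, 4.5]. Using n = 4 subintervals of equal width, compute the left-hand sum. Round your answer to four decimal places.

Δx = (4.5 − 0.5)/4 = 1.
Left endpoints: 0.5, 1.5, 2.5, 3.5.
g(0.5) ≈ 1.2247, g(1.5) ≈ 1.5811, g(2.5) ≈ 1.8708, g(3.5) ≈ 2.1213.
Sum = Δx · [g(0.5) + g(1.5) + g(2.5) + g(3.5)].
Sum ≈ 6.7980.

6.7980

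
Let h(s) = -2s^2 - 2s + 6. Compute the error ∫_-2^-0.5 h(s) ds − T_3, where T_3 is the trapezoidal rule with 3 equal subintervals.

Exact integral: ∫_-2^-0.5 h(s) ds = 7.5.
T_3 = 7.375.
Error = 7.5 − 7.375 = 0.125.

0.125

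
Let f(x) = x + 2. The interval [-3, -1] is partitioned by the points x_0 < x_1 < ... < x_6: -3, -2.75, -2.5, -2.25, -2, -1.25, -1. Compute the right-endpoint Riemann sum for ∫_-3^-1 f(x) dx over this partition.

Subinterval widths: 0.25, 0.25, 0.25, 0.25, 0.75, 0.25.
Right endpoints: -2.75, -2.5, -2.25, -2, -1.25, -1.
f(-2.75) = -0.75, f(-2.5) = -0.5, f(-2.25) = -0.25, f(-2) = 0, f(-1.25) = 0.75, f(-1) = 1.
Sum = Σ Δx_i · f(x_i).
Sum = 0.4375.

0.4375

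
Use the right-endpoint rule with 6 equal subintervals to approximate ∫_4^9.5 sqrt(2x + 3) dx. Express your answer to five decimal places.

Δx = (9.5 − 4)/6 = 11/12.
Right endpoints: 59/12, 35/6, 6.75, 23/3, 103/12, 9.5.
f(59/12) ≈ 3.58236, f(35/6) ≈ 3.82971, f(6.75) ≈ 4.06202, f(23/3) ≈ 4.28174, f(103/12) ≈ 4.49073, f(9.5) ≈ 4.69042.
Sum = Δx · [f(59/12) + f(35/6) + f(6.75) + ...].
Sum ≈ 22.85890.

22.85890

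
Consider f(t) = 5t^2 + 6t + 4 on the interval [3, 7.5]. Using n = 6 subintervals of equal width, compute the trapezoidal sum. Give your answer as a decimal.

819.984375

Δt = (7.5 − 3)/6 = 0.75.
f(3) = 67, f(3.75) = 96.8125, f(4.5) = 132.25, f(5.25) = 173.3125, f(6) = 220, f(6.75) = 272.3125, f(7.5) = 330.25.
T_6 = (Δt/2)·[f(t_0) + 2f(t_1) + ... + 2f(t_{5}) + f(t_6)].
Sum = 819.984375.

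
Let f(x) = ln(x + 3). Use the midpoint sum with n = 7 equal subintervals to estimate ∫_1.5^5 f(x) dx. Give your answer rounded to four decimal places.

6.3682

Δx = (5 − 1.5)/7 = 0.5.
Midpoints: 1.75, 2.25, 2.75, 3.25, 3.75, 4.25, 4.75.
f(1.75) ≈ 1.5581, f(2.25) ≈ 1.6582, f(2.75) ≈ 1.7492, f(3.25) ≈ 1.8326, f(3.75) ≈ 1.9095, f(4.25) ≈ 1.9810, f(4.75) ≈ 2.0477.
Sum = Δx · [f(1.75) + f(2.25) + f(2.75) + ...].
Sum ≈ 6.3682.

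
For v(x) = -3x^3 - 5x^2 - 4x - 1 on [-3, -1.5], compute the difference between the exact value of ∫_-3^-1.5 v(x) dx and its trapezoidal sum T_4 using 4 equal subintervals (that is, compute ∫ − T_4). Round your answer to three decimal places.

Exact integral: ∫_-3^-1.5 v(x) dx = 29.578125.
T_4 ≈ 30.11426.
Error ≈ 29.578125 − 30.11426 ≈ -0.536.

-0.536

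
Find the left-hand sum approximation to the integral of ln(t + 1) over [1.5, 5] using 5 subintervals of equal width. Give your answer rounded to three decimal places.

Δt = (5 − 1.5)/5 = 0.7.
Left endpoints: 1.5, 2.2, 2.9, 3.6, 4.3.
f(1.5) ≈ 0.916, f(2.2) ≈ 1.163, f(2.9) ≈ 1.361, f(3.6) ≈ 1.526, f(4.3) ≈ 1.668.
Sum = Δt · [f(1.5) + f(2.2) + f(2.9) + f(3.6) + f(4.3)].
Sum ≈ 4.644.

4.644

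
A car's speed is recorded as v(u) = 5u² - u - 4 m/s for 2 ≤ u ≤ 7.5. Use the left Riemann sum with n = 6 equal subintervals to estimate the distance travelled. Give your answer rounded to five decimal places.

528.29919

Δu = (7.5 − 2)/6 = 11/12.
Left endpoints: 2, 35/12, 23/6, 4.75, 17/3, 79/12.
v(2) = 14, v(35/12) = 5129/144, v(23/6) = 2363/36, v(4.75) = 104.0625, v(17/3) = 1358/9, v(79/12) = 29681/144.
Sum = Δu · [v(2) + v(35/12) + v(23/6) + ...].
Sum ≈ 528.29919.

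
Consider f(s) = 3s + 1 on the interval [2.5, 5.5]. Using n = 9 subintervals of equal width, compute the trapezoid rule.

Δs = (5.5 − 2.5)/9 = 1/3.
f(2.5) = 8.5, f(17/6) = 9.5, f(19/6) = 10.5, f(3.5) = 11.5, f(23/6) = 12.5, f(25/6) = 13.5, f(4.5) = 14.5, f(29/6) = 15.5, f(31/6) = 16.5, f(5.5) = 17.5.
T_9 = (Δs/2)·[f(s_0) + 2f(s_1) + ... + 2f(s_{8}) + f(s_9)].
Sum = 39.

39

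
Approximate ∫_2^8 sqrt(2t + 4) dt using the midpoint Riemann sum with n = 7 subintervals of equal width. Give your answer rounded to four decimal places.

22.2757

Δt = (8 − 2)/7 = 6/7.
Midpoints: 17/7, 23/7, 29/7, 5, 41/7, 47/7, 53/7.
f(17/7) ≈ 2.9761, f(23/7) ≈ 3.2514, f(29/7) ≈ 3.5051, f(5) ≈ 3.7417, f(41/7) ≈ 3.9641, f(47/7) ≈ 4.1748, f(53/7) ≈ 4.3753.
Sum = Δt · [f(17/7) + f(23/7) + f(29/7) + ...].
Sum ≈ 22.2757.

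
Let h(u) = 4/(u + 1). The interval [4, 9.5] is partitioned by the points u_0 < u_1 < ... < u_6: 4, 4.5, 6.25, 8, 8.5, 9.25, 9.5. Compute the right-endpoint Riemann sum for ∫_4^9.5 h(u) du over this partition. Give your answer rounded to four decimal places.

2.7054

Subinterval widths: 0.5, 1.75, 1.75, 0.5, 0.75, 0.25.
Right endpoints: 4.5, 6.25, 8, 8.5, 9.25, 9.5.
h(4.5) = 8/11, h(6.25) = 16/29, h(8) = 4/9, h(8.5) = 8/19, h(9.25) = 16/41, h(9.5) = 8/21.
Sum = Σ Δu_i · h(u_i).
Sum ≈ 2.7054.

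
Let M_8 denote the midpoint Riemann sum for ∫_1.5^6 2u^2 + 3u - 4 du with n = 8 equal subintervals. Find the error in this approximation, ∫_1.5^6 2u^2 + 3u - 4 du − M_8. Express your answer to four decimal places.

Exact integral: ∫_1.5^6 f(u) du = 174.375.
M_8 ≈ 174.137695.
Error ≈ 174.375 − 174.137695 ≈ 0.2373.

0.2373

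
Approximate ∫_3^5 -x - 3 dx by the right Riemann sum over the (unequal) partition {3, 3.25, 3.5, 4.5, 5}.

-14.6875

Subinterval widths: 0.25, 0.25, 1, 0.5.
Right endpoints: 3.25, 3.5, 4.5, 5.
f(3.25) = -6.25, f(3.5) = -6.5, f(4.5) = -7.5, f(5) = -8.
Sum = Σ Δx_i · f(x_i).
Sum = -14.6875.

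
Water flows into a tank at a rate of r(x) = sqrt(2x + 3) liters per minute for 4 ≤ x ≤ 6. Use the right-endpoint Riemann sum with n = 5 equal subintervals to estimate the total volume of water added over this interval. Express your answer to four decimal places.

7.3147

Δx = (6 − 4)/5 = 0.4.
Right endpoints: 4.4, 4.8, 5.2, 5.6, 6.
r(4.4) ≈ 3.4351, r(4.8) ≈ 3.5496, r(5.2) ≈ 3.6606, r(5.6) ≈ 3.7683, r(6) ≈ 3.8730.
Sum = Δx · [r(4.4) + r(4.8) + r(5.2) + r(5.6) + r(6)].
Sum ≈ 7.3147.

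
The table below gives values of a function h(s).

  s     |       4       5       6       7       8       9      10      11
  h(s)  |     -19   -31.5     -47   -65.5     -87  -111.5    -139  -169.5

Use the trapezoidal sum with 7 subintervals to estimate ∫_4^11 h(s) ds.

-575.75

Δs = 1.
T_7 = (1/2)·[(-19) + 2·(-31.5) + 2·(-47) + 2·(-65.5) + 2·(-87) + 2·(-111.5) + 2·(-139) + (-169.5)] = -575.75.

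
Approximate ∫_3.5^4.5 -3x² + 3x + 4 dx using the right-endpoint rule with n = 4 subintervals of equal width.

Δx = (4.5 − 3.5)/4 = 0.25.
Right endpoints: 3.75, 4, 4.25, 4.5.
f(3.75) = -26.9375, f(4) = -32, f(4.25) = -37.4375, f(4.5) = -43.25.
Sum = Δx · [f(3.75) + f(4) + f(4.25) + f(4.5)].
Sum = -34.90625.

-34.90625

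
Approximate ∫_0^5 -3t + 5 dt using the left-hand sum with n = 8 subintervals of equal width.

Δt = (5 − 0)/8 = 0.625.
Left endpoints: 0, 0.625, 1.25, 1.875, 2.5, 3.125, 3.75, 4.375.
f(0) = 5, f(0.625) = 3.125, f(1.25) = 1.25, f(1.875) = -0.625, f(2.5) = -2.5, f(3.125) = -4.375, f(3.75) = -6.25, f(4.375) = -8.125.
Sum = Δt · [f(0) + f(0.625) + f(1.25) + ...].
Sum = -7.8125.

-7.8125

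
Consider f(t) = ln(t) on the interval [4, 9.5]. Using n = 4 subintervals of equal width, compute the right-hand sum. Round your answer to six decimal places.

Δt = (9.5 − 4)/4 = 1.375.
Right endpoints: 5.375, 6.75, 8.125, 9.5.
f(5.375) ≈ 1.681759, f(6.75) ≈ 1.909543, f(8.125) ≈ 2.094946, f(9.5) ≈ 2.251292.
Sum = Δt · [f(5.375) + f(6.75) + f(8.125) + f(9.5)].
Sum ≈ 10.914116.

10.914116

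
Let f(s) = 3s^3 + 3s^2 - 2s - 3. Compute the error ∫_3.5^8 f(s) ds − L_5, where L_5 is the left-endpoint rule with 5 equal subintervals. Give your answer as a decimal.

665.870625

Exact integral: ∫_3.5^8 f(s) ds = 3363.328125.
L_5 = 2697.4575.
Error = 3363.328125 − 2697.4575 = 665.870625.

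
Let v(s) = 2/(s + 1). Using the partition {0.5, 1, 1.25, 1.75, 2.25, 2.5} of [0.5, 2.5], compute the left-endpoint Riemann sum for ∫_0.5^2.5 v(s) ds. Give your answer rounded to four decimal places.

1.8786

Subinterval widths: 0.5, 0.25, 0.5, 0.5, 0.25.
Left endpoints: 0.5, 1, 1.25, 1.75, 2.25.
v(0.5) = 4/3, v(1) = 1, v(1.25) = 8/9, v(1.75) = 8/11, v(2.25) = 8/13.
Sum = Σ Δs_i · v(s_i).
Sum ≈ 1.8786.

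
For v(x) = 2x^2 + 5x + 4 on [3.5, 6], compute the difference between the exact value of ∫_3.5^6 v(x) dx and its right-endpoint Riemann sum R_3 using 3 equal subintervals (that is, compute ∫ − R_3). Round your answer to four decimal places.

Exact integral: ∫_3.5^6 v(x) dx ≈ 184.791667.
R_3 ≈ 210.370370.
Error ≈ 184.791667 − 210.370370 ≈ -25.5787.

-25.5787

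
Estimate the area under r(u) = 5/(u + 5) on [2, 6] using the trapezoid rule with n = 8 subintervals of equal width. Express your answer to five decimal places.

Δu = (6 − 2)/8 = 0.5.
r(2) = 5/7, r(2.5) = 2/3, r(3) = 0.625, r(3.5) = 10/17, r(4) = 5/9, r(4.5) = 10/19, r(5) = 0.5, r(5.5) = 10/21, r(6) = 5/11.
T_8 = (Δu/2)·[r(u_0) + 2r(u_1) + ... + 2r(u_{7}) + r(u_8)].
Sum ≈ 2.26119.

2.26119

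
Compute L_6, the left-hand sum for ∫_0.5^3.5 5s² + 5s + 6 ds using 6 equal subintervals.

Δs = (3.5 − 0.5)/6 = 0.5.
Left endpoints: 0.5, 1, 1.5, 2, 2.5, 3.
f(0.5) = 9.75, f(1) = 16, f(1.5) = 24.75, f(2) = 36, f(2.5) = 49.75, f(3) = 66.
Sum = Δs · [f(0.5) + f(1) + f(1.5) + ...].
Sum = 101.125.

101.125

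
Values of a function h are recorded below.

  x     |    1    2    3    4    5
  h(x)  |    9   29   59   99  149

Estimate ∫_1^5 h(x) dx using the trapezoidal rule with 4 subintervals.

Δx = 1.
T_4 = (1/2)·[9 + 2·29 + 2·59 + 2·99 + 149] = 266.

266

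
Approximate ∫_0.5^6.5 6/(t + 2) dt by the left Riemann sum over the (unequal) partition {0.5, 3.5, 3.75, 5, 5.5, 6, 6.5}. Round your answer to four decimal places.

Subinterval widths: 3, 0.25, 1.25, 0.5, 0.5, 0.5.
Left endpoints: 0.5, 3.5, 3.75, 5, 5.5, 6.
f(0.5) = 2.4, f(3.5) = 12/11, f(3.75) = 24/23, f(5) = 6/7, f(5.5) = 0.8, f(6) = 0.75.
Sum = Σ Δt_i · f(t_i).
Sum ≈ 9.9806.

9.9806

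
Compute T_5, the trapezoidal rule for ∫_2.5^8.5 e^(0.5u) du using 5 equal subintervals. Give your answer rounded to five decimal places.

Δu = (8.5 − 2.5)/5 = 1.2.
f(2.5) ≈ 3.49034, f(3.7) ≈ 6.35982, f(4.9) ≈ 11.58835, f(6.1) ≈ 21.11534, f(7.3) ≈ 38.47467, f(8.5) ≈ 70.10541.
T_5 = (Δu/2)·[f(u_0) + 2f(u_1) + ... + 2f(u_{4}) + f(u_5)].
Sum ≈ 137.20327.

137.20327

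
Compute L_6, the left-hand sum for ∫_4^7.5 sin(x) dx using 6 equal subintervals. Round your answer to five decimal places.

-1.46607

Δx = (7.5 − 4)/6 = 7/12.
Left endpoints: 4, 55/12, 31/6, 5.75, 19/3, 83/12.
f(4) ≈ -0.75680, f(55/12) ≈ -0.99168, f(31/6) ≈ -0.89858, f(5.75) ≈ -0.50828, f(19/3) ≈ 0.05013, f(83/12) ≈ 0.59195.
Sum = Δx · [f(4) + f(55/12) + f(31/6) + ...].
Sum ≈ -1.46607.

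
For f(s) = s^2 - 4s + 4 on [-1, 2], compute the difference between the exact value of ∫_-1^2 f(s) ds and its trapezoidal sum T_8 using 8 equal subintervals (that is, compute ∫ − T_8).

Exact integral: ∫_-1^2 f(s) ds = 9.
T_8 = 9.0703125.
Error = 9 − 9.0703125 = -0.0703125.

-0.0703125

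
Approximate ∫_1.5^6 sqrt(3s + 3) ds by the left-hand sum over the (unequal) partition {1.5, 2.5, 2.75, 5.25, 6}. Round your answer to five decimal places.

15.18156

Subinterval widths: 1, 0.25, 2.5, 0.75.
Left endpoints: 1.5, 2.5, 2.75, 5.25.
f(1.5) ≈ 2.73861, f(2.5) ≈ 3.24037, f(2.75) ≈ 3.35410, f(5.25) ≈ 4.33013.
Sum = Σ Δs_i · f(s_i).
Sum ≈ 15.18156.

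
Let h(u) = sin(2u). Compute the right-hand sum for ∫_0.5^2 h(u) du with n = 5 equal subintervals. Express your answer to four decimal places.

0.3392

Δu = (2 − 0.5)/5 = 0.3.
Right endpoints: 0.8, 1.1, 1.4, 1.7, 2.
h(0.8) ≈ 0.9996, h(1.1) ≈ 0.8085, h(1.4) ≈ 0.3350, h(1.7) ≈ -0.2555, h(2) ≈ -0.7568.
Sum = Δu · [h(0.8) + h(1.1) + h(1.4) + h(1.7) + h(2)].
Sum ≈ 0.3392.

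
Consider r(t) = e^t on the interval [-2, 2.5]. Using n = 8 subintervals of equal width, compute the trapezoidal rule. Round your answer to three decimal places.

12.363

Δt = (2.5 − (-2))/8 = 0.5625.
r(-2) ≈ 0.135, r(-1.4375) ≈ 0.238, r(-0.875) ≈ 0.417, r(-0.3125) ≈ 0.732, r(0.25) ≈ 1.284, r(0.8125) ≈ 2.254, r(1.375) ≈ 3.955, r(1.9375) ≈ 6.941, r(2.5) ≈ 12.182.
T_8 = (Δt/2)·[r(t_0) + 2r(t_1) + ... + 2r(t_{7}) + r(t_8)].
Sum ≈ 12.363.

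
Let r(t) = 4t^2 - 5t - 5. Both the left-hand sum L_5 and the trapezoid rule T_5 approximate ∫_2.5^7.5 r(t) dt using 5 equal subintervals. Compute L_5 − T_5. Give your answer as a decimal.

L_5 = 307.5.
T_5 = 395.
L_5 − T_5 = -87.5.

-87.5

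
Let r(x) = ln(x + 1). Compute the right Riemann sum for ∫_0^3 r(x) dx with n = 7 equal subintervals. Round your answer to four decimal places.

2.8308

Δx = (3 − 0)/7 = 3/7.
Right endpoints: 3/7, 6/7, 9/7, 12/7, 15/7, 18/7, 3.
r(3/7) ≈ 0.3567, r(6/7) ≈ 0.6190, r(9/7) ≈ 0.8267, r(12/7) ≈ 0.9985, r(15/7) ≈ 1.1451, r(18/7) ≈ 1.2730, r(3) ≈ 1.3863.
Sum = Δx · [r(3/7) + r(6/7) + r(9/7) + ...].
Sum ≈ 2.8308.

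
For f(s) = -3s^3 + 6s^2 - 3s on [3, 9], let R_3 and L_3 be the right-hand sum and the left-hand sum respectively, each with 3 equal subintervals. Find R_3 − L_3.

-3384

R_3 = -5448.
L_3 = -2064.
R_3 − L_3 = -3384.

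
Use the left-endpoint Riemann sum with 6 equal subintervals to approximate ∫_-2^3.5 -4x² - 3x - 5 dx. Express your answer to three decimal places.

Δx = (3.5 − (-2))/6 = 11/12.
Left endpoints: -2, -13/12, -1/6, 0.75, 5/3, 31/12.
f(-2) = -15, f(-13/12) = -58/9, f(-1/6) = -83/18, f(0.75) = -9.5, f(5/3) = -190/9, f(31/12) = -355/9.
Sum = Δx · [f(-2) + f(-13/12) + f(-1/6) + ...].
Sum ≈ -88.102.

-88.102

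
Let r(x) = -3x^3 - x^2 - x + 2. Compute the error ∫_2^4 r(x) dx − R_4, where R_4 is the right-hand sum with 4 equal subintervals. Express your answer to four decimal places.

Exact integral: ∫_2^4 r(x) dx ≈ -200.666667.
R_4 = -248.5.
Error ≈ -200.666667 − (-248.5) ≈ 47.8333.

47.8333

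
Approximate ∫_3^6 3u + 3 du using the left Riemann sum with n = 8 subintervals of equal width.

Δu = (6 − 3)/8 = 0.375.
Left endpoints: 3, 3.375, 3.75, 4.125, 4.5, 4.875, 5.25, 5.625.
f(3) = 12, f(3.375) = 13.125, f(3.75) = 14.25, f(4.125) = 15.375, f(4.5) = 16.5, f(4.875) = 17.625, f(5.25) = 18.75, f(5.625) = 19.875.
Sum = Δu · [f(3) + f(3.375) + f(3.75) + ...].
Sum = 47.8125.

47.8125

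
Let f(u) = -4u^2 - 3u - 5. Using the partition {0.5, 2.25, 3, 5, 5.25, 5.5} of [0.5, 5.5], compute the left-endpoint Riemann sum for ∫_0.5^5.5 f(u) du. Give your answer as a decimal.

Subinterval widths: 1.75, 0.75, 2, 0.25, 0.25.
Left endpoints: 0.5, 2.25, 3, 5, 5.25.
f(0.5) = -7.5, f(2.25) = -32, f(3) = -50, f(5) = -120, f(5.25) = -131.
Sum = Σ Δu_i · f(u_i).
Sum = -199.875.

-199.875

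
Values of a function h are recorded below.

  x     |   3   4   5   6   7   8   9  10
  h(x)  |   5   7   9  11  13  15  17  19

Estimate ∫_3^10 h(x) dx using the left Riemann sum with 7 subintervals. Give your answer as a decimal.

77

Δx = 1.
Sum = 1·[5 + 7 + 9 + 11 + 13 + 15 + 17] = 77.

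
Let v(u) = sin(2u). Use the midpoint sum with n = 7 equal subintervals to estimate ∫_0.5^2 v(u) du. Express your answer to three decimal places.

Δu = (2 − 0.5)/7 = 3/14.
Midpoints: 17/28, 23/28, 29/28, 1.25, 41/28, 47/28, 53/28.
v(17/28) ≈ 0.937, v(23/28) ≈ 0.997, v(29/28) ≈ 0.877, v(1.25) ≈ 0.598, v(41/28) ≈ 0.211, v(47/28) ≈ -0.214, v(53/28) ≈ -0.600.
Sum = Δu · [v(17/28) + v(23/28) + v(29/28) + ...].
Sum ≈ 0.602.

0.602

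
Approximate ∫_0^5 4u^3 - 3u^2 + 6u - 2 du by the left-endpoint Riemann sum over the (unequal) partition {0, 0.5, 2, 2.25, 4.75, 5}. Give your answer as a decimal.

Subinterval widths: 0.5, 1.5, 0.25, 2.5, 0.25.
Left endpoints: 0, 0.5, 2, 2.25, 4.75.
f(0) = -2, f(0.5) = 0.75, f(2) = 30, f(2.25) = 41.875, f(4.75) = 387.5.
Sum = Σ Δu_i · f(u_i).
Sum = 209.1875.

209.1875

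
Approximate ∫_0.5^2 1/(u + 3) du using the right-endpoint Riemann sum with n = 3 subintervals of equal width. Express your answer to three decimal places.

Δu = (2 − 0.5)/3 = 0.5.
Right endpoints: 1, 1.5, 2.
f(1) = 0.25, f(1.5) = 2/9, f(2) = 0.2.
Sum = Δu · [f(1) + f(1.5) + f(2)].
Sum ≈ 0.336.

0.336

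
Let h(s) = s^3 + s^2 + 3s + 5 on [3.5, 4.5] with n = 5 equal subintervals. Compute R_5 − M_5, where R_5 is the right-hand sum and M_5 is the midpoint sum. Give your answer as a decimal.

R_5 = 104.095.
M_5 = 98.04.
R_5 − M_5 = 6.055.

6.055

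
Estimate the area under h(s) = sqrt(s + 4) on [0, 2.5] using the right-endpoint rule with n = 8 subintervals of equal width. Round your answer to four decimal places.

Δs = (2.5 − 0)/8 = 0.3125.
Right endpoints: 0.3125, 0.625, 0.9375, 1.25, 1.5625, 1.875, 2.1875, 2.5.
h(0.3125) ≈ 2.0767, h(0.625) ≈ 2.1506, h(0.9375) ≈ 2.2220, h(1.25) ≈ 2.2913, h(1.5625) ≈ 2.3585, h(1.875) ≈ 2.4238, h(2.1875) ≈ 2.4875, h(2.5) ≈ 2.5495.
Sum = Δs · [h(0.3125) + h(0.625) + h(0.9375) + ...].
Sum ≈ 5.8000.

5.8000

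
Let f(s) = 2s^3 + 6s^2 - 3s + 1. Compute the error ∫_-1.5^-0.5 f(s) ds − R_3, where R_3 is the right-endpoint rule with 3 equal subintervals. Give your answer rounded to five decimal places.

Exact integral: ∫_-1.5^-0.5 f(s) ds = 8.
R_3 ≈ 6.5833333.
Error ≈ 8 − 6.5833333 ≈ 1.41667.

1.41667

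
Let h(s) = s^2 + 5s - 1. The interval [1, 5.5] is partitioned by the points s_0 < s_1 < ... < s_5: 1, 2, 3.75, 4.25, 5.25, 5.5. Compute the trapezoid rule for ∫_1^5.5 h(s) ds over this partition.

125

Subinterval widths: 1, 1.75, 0.5, 1, 0.25.
h(1) = 5, h(2) = 13, h(3.75) = 31.8125, h(4.25) = 38.3125, h(5.25) = 52.8125, h(5.5) = 56.75.
On each subinterval the trapezoid contributes (Δs_i/2)·[h(s_{i-1}) + h(s_i)].
Sum = 125.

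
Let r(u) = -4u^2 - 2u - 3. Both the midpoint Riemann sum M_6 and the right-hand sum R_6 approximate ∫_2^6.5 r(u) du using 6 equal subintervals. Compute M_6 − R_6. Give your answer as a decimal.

63.28125

M_6 = -406.40625.
R_6 = -469.6875.
M_6 − R_6 = 63.28125.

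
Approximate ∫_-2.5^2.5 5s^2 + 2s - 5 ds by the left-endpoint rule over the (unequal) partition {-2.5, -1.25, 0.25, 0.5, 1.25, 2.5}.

30.5625

Subinterval widths: 1.25, 1.5, 0.25, 0.75, 1.25.
Left endpoints: -2.5, -1.25, 0.25, 0.5, 1.25.
f(-2.5) = 21.25, f(-1.25) = 0.3125, f(0.25) = -4.1875, f(0.5) = -2.75, f(1.25) = 5.3125.
Sum = Σ Δs_i · f(s_i).
Sum = 30.5625.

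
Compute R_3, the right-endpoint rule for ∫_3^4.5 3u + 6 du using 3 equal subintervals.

Δu = (4.5 − 3)/3 = 0.5.
Right endpoints: 3.5, 4, 4.5.
f(3.5) = 16.5, f(4) = 18, f(4.5) = 19.5.
Sum = Δu · [f(3.5) + f(4) + f(4.5)].
Sum = 27.

27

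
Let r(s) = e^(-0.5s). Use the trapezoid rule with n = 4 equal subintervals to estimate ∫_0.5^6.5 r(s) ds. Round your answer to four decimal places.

1.5488

Δs = (6.5 − 0.5)/4 = 1.5.
r(0.5) ≈ 0.7788, r(2) ≈ 0.3679, r(3.5) ≈ 0.1738, r(5) ≈ 0.0821, r(6.5) ≈ 0.0388.
T_4 = (Δs/2)·[r(s_0) + 2r(s_1) + 2r(s_2) + 2r(s_3) + r(s_4)].
Sum ≈ 1.5488.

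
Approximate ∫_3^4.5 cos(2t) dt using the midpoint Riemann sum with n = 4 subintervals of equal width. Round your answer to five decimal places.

Δt = (4.5 − 3)/4 = 0.375.
Midpoints: 3.1875, 3.5625, 3.9375, 4.3125.
f(3.1875) ≈ 0.99579, f(3.5625) ≈ 0.66611, f(3.9375) ≈ -0.02102, f(4.3125) ≈ -0.69687.
Sum = Δt · [f(3.1875) + f(3.5625) + f(3.9375) + f(4.3125)].
Sum ≈ 0.35401.

0.35401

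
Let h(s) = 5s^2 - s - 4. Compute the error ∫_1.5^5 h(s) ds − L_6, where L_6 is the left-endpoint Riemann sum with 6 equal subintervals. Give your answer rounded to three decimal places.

Exact integral: ∫_1.5^5 h(s) ds ≈ 177.33333.
L_6 ≈ 146.16956.
Error ≈ 177.33333 − 146.16956 ≈ 31.164.

31.164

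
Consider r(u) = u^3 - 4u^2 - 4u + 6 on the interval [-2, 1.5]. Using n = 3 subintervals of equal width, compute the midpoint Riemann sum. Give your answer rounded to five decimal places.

8.48466

Δu = (1.5 − (-2))/3 = 7/6.
Midpoints: -17/12, -0.25, 11/12.
r(-17/12) = 1375/1728, r(-0.25) = 6.734375, r(11/12) = -445/1728.
Sum = Δu · [r(-17/12) + r(-0.25) + r(11/12)].
Sum ≈ 8.48466.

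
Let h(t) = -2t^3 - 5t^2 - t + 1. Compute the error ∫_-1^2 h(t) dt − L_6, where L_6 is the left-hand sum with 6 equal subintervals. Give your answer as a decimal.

Exact integral: ∫_-1^2 h(t) dt = -21.
L_6 = -13.
Error = -21 − (-13) = -8.

-8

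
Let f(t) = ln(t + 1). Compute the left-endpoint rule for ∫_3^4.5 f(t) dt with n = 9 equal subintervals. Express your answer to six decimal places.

Δt = (4.5 − 3)/9 = 1/6.
Left endpoints: 3, 19/6, 10/3, 3.5, 11/3, 23/6, 4, 25/6, 13/3.
f(3) ≈ 1.386294, f(19/6) ≈ 1.427116, f(10/3) ≈ 1.466337, f(3.5) ≈ 1.504077, f(11/3) ≈ 1.540445, f(23/6) ≈ 1.575536, f(4) ≈ 1.609438, f(25/6) ≈ 1.642228, f(13/3) ≈ 1.673976.
Sum = Δt · [f(3) + f(19/6) + f(10/3) + ...].
Sum ≈ 2.304241.

2.304241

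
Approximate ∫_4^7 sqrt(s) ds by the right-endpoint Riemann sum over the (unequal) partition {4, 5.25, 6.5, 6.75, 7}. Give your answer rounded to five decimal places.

7.36195

Subinterval widths: 1.25, 1.25, 0.25, 0.25.
Right endpoints: 5.25, 6.5, 6.75, 7.
f(5.25) ≈ 2.29129, f(6.5) ≈ 2.54951, f(6.75) ≈ 2.59808, f(7) ≈ 2.64575.
Sum = Σ Δs_i · f(s_i).
Sum ≈ 7.36195.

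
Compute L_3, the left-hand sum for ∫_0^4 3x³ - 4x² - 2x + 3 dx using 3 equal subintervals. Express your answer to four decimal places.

39.2593

Δx = (4 − 0)/3 = 4/3.
Left endpoints: 0, 4/3, 8/3.
f(0) = 3, f(4/3) = 1/3, f(8/3) = 235/9.
Sum = Δx · [f(0) + f(4/3) + f(8/3)].
Sum ≈ 39.2593.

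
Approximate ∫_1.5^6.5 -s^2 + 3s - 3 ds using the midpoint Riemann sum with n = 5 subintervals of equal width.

Δs = (6.5 − 1.5)/5 = 1.
Midpoints: 2, 3, 4, 5, 6.
f(2) = -1, f(3) = -3, f(4) = -7, f(5) = -13, f(6) = -21.
Sum = Δs · [f(2) + f(3) + f(4) + f(5) + f(6)].
Sum = -45.

-45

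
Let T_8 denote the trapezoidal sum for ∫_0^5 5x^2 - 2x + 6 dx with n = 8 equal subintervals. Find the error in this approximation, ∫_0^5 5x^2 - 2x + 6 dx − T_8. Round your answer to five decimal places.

Exact integral: ∫_0^5 f(x) dx ≈ 213.3333333.
T_8 = 214.9609375.
Error ≈ 213.3333333 − 214.9609375 ≈ -1.62760.

-1.62760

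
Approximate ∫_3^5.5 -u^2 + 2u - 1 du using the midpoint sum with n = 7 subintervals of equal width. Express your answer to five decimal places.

-27.68176

Δu = (5.5 − 3)/7 = 5/14.
Midpoints: 89/28, 99/28, 109/28, 4.25, 129/28, 139/28, 149/28.
f(89/28) = -3721/784, f(99/28) = -5041/784, f(109/28) = -6561/784, f(4.25) = -10.5625, f(129/28) = -10201/784, f(139/28) = -12321/784, f(149/28) = -14641/784.
Sum = Δu · [f(89/28) + f(99/28) + f(109/28) + ...].
Sum ≈ -27.68176.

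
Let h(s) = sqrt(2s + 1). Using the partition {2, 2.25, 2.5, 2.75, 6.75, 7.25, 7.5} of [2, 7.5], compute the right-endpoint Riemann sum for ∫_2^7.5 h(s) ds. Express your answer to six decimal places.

20.036100

Subinterval widths: 0.25, 0.25, 0.25, 4, 0.5, 0.25.
Right endpoints: 2.25, 2.5, 2.75, 6.75, 7.25, 7.5.
h(2.25) ≈ 2.345208, h(2.5) ≈ 2.449490, h(2.75) ≈ 2.549510, h(6.75) ≈ 3.807887, h(7.25) ≈ 3.937004, h(7.5) ≈ 4.000000.
Sum = Σ Δs_i · h(s_i).
Sum ≈ 20.036100.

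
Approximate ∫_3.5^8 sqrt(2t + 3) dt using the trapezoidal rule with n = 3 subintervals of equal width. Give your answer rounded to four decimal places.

Δt = (8 − 3.5)/3 = 1.5.
f(3.5) ≈ 3.1623, f(5) ≈ 3.6056, f(6.5) ≈ 4.0000, f(8) ≈ 4.3589.
T_3 = (Δt/2)·[f(t_0) + 2f(t_1) + 2f(t_2) + f(t_3)].
Sum ≈ 17.0492.

17.0492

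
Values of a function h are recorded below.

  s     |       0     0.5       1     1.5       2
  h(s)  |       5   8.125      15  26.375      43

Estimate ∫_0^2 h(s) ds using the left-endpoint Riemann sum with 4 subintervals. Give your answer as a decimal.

Δs = 0.5.
Sum = 0.5·[5 + 8.125 + 15 + 26.375] = 27.25.

27.25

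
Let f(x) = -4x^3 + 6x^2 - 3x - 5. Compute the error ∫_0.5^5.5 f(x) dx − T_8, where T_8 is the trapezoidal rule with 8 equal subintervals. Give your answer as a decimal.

9.765625

Exact integral: ∫_0.5^5.5 f(x) dx = -652.5.
T_8 = -662.265625.
Error = -652.5 − (-662.265625) = 9.765625.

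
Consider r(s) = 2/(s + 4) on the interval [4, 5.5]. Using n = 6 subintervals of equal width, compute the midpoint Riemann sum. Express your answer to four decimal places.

Δs = (5.5 − 4)/6 = 0.25.
Midpoints: 4.125, 4.375, 4.625, 4.875, 5.125, 5.375.
r(4.125) = 16/65, r(4.375) = 16/67, r(4.625) = 16/69, r(4.875) = 16/71, r(5.125) = 16/73, r(5.375) = 16/75.
Sum = Δs · [r(4.125) + r(4.375) + r(4.625) + ...].
Sum ≈ 0.3437.

0.3437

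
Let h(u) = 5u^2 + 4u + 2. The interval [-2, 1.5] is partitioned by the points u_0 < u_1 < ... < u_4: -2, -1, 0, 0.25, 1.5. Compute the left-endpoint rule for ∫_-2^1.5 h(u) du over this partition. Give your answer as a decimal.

21.640625

Subinterval widths: 1, 1, 0.25, 1.25.
Left endpoints: -2, -1, 0, 0.25.
h(-2) = 14, h(-1) = 3, h(0) = 2, h(0.25) = 3.3125.
Sum = Σ Δu_i · h(u_i).
Sum = 21.640625.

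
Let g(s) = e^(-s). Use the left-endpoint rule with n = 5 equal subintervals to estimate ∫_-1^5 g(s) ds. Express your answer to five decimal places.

Δs = (5 − (-1))/5 = 1.2.
Left endpoints: -1, 0.2, 1.4, 2.6, 3.8.
g(-1) ≈ 2.71828, g(0.2) ≈ 0.81873, g(1.4) ≈ 0.24660, g(2.6) ≈ 0.07427, g(3.8) ≈ 0.02237.
Sum = Δs · [g(-1) + g(0.2) + g(1.4) + g(2.6) + g(3.8)].
Sum ≈ 4.65630.

4.65630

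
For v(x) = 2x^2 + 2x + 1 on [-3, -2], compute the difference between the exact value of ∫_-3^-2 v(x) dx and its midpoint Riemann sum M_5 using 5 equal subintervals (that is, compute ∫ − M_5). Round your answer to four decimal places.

0.0067

Exact integral: ∫_-3^-2 v(x) dx ≈ 8.666667.
M_5 = 8.66.
Error ≈ 8.666667 − 8.66 ≈ 0.0067.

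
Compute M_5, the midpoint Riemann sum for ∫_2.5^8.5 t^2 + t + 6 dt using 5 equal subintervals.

Δt = (8.5 − 2.5)/5 = 1.2.
Midpoints: 3.1, 4.3, 5.5, 6.7, 7.9.
f(3.1) = 18.71, f(4.3) = 28.79, f(5.5) = 41.75, f(6.7) = 57.59, f(7.9) = 76.31.
Sum = Δt · [f(3.1) + f(4.3) + f(5.5) + f(6.7) + f(7.9)].
Sum = 267.78.

267.78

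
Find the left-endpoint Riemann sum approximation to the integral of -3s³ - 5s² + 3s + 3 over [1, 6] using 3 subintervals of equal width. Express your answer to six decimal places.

-675.740741

Δs = (6 − 1)/3 = 5/3.
Left endpoints: 1, 8/3, 13/3.
f(1) = -2, f(8/3) = -733/9, f(13/3) = -322.
Sum = Δs · [f(1) + f(8/3) + f(13/3)].
Sum ≈ -675.740741.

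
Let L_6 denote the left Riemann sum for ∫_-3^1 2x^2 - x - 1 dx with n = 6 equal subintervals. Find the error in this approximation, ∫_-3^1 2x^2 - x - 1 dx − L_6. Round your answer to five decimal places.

Exact integral: ∫_-3^1 f(x) dx ≈ 18.6666667.
L_6 ≈ 25.9259259.
Error ≈ 18.6666667 − 25.9259259 ≈ -7.25926.

-7.25926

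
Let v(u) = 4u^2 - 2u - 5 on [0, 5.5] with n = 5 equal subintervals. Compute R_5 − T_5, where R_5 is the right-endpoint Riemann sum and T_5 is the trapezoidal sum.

R_5 = 229.02.
T_5 = 168.52.
R_5 − T_5 = 60.5.

60.5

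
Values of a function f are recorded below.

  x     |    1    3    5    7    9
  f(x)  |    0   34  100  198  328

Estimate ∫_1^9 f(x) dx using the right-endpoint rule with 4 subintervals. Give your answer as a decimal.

1320

Δx = 2.
Sum = 2·[34 + 100 + 198 + 328] = 1320.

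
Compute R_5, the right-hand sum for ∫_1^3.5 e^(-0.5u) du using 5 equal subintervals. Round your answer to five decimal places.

0.76183

Δu = (3.5 − 1)/5 = 0.5.
Right endpoints: 1.5, 2, 2.5, 3, 3.5.
f(1.5) ≈ 0.47237, f(2) ≈ 0.36788, f(2.5) ≈ 0.28650, f(3) ≈ 0.22313, f(3.5) ≈ 0.17377.
Sum = Δu · [f(1.5) + f(2) + f(2.5) + f(3) + f(3.5)].
Sum ≈ 0.76183.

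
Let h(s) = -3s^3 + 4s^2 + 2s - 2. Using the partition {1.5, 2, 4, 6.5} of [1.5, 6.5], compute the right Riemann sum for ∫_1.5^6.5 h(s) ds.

-1856.6875

Subinterval widths: 0.5, 2, 2.5.
Right endpoints: 2, 4, 6.5.
h(2) = -6, h(4) = -122, h(6.5) = -643.875.
Sum = Σ Δs_i · h(s_i).
Sum = -1856.6875.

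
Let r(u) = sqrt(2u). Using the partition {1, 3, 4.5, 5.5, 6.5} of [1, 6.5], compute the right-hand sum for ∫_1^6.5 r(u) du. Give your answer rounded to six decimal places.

Subinterval widths: 2, 1.5, 1, 1.
Right endpoints: 3, 4.5, 5.5, 6.5.
r(3) ≈ 2.449490, r(4.5) ≈ 3.000000, r(5.5) ≈ 3.316625, r(6.5) ≈ 3.605551.
Sum = Σ Δu_i · r(u_i).
Sum ≈ 16.321156.

16.321156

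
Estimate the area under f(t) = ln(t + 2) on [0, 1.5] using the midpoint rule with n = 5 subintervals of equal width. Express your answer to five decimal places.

Δt = (1.5 − 0)/5 = 0.3.
Midpoints: 0.15, 0.45, 0.75, 1.05, 1.35.
f(0.15) ≈ 0.76547, f(0.45) ≈ 0.89609, f(0.75) ≈ 1.01160, f(1.05) ≈ 1.11514, f(1.35) ≈ 1.20896.
Sum = Δt · [f(0.15) + f(0.45) + f(0.75) + f(1.05) + f(1.35)].
Sum ≈ 1.49918.

1.49918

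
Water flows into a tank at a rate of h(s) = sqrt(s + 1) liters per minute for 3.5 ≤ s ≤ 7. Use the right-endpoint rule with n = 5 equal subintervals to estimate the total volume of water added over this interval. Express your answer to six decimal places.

8.966067

Δs = (7 − 3.5)/5 = 0.7.
Right endpoints: 4.2, 4.9, 5.6, 6.3, 7.
h(4.2) ≈ 2.280351, h(4.9) ≈ 2.428992, h(5.6) ≈ 2.569047, h(6.3) ≈ 2.701851, h(7) ≈ 2.828427.
Sum = Δs · [h(4.2) + h(4.9) + h(5.6) + h(6.3) + h(7)].
Sum ≈ 8.966067.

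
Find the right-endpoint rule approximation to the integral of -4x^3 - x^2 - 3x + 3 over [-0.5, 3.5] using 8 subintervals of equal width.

-222.5

Δx = (3.5 − (-0.5))/8 = 0.5.
Right endpoints: 0, 0.5, 1, 1.5, 2, 2.5, 3, 3.5.
f(0) = 3, f(0.5) = 0.75, f(1) = -5, f(1.5) = -17.25, f(2) = -39, f(2.5) = -73.25, f(3) = -123, f(3.5) = -191.25.
Sum = Δx · [f(0) + f(0.5) + f(1) + ...].
Sum = -222.5.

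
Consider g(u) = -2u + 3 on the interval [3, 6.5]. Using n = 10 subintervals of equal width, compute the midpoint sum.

Δu = (6.5 − 3)/10 = 0.35.
Midpoints: 3.175, 3.525, 3.875, 4.225, 4.575, 4.925, 5.275, 5.625, 5.975, 6.325.
g(3.175) = -3.35, g(3.525) = -4.05, g(3.875) = -4.75, g(4.225) = -5.45, g(4.575) = -6.15, g(4.925) = -6.85, g(5.275) = -7.55, g(5.625) = -8.25, g(5.975) = -8.95, g(6.325) = -9.65.
Sum = Δu · [g(3.175) + g(3.525) + g(3.875) + ...].
Sum = -22.75.

-22.75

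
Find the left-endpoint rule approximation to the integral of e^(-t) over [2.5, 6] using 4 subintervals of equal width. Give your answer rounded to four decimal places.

0.1194

Δt = (6 − 2.5)/4 = 0.875.
Left endpoints: 2.5, 3.375, 4.25, 5.125.
f(2.5) ≈ 0.0821, f(3.375) ≈ 0.0342, f(4.25) ≈ 0.0143, f(5.125) ≈ 0.0059.
Sum = Δt · [f(2.5) + f(3.375) + f(4.25) + f(5.125)].
Sum ≈ 0.1194.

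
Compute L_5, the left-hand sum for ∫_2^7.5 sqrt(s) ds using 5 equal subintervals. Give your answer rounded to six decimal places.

11.061908

Δs = (7.5 − 2)/5 = 1.1.
Left endpoints: 2, 3.1, 4.2, 5.3, 6.4.
f(2) ≈ 1.414214, f(3.1) ≈ 1.760682, f(4.2) ≈ 2.049390, f(5.3) ≈ 2.302173, f(6.4) ≈ 2.529822.
Sum = Δs · [f(2) + f(3.1) + f(4.2) + f(5.3) + f(6.4)].
Sum ≈ 11.061908.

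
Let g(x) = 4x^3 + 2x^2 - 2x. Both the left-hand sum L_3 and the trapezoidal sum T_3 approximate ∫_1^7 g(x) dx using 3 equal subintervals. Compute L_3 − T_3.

-1452

L_3 = 1328.
T_3 = 2780.
L_3 − T_3 = -1452.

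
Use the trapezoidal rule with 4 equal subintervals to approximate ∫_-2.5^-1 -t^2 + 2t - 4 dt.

Δt = (-1 − (-2.5))/4 = 0.375.
f(-2.5) = -15.25, f(-2.125) = -12.765625, f(-1.75) = -10.5625, f(-1.375) = -8.640625, f(-1) = -7.
T_4 = (Δt/2)·[f(t_0) + 2f(t_1) + 2f(t_2) + 2f(t_3) + f(t_4)].
Sum = -16.16015625.

-16.16015625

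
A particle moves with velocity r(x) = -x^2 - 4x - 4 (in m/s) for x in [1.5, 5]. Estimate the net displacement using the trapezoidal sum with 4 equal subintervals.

-100.48828125

Δx = (5 − 1.5)/4 = 0.875.
r(1.5) = -12.25, r(2.375) = -19.140625, r(3.25) = -27.5625, r(4.125) = -37.515625, r(5) = -49.
T_4 = (Δx/2)·[r(x_0) + 2r(x_1) + 2r(x_2) + 2r(x_3) + r(x_4)].
Sum = -100.48828125.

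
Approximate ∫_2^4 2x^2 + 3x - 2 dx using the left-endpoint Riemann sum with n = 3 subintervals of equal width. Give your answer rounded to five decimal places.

41.62963

Δx = (4 − 2)/3 = 2/3.
Left endpoints: 2, 8/3, 10/3.
f(2) = 12, f(8/3) = 182/9, f(10/3) = 272/9.
Sum = Δx · [f(2) + f(8/3) + f(10/3)].
Sum ≈ 41.62963.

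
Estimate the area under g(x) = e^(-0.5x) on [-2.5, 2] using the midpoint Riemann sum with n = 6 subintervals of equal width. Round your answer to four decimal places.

Δx = (2 − (-2.5))/6 = 0.75.
Midpoints: -2.125, -1.375, -0.625, 0.125, 0.875, 1.625.
g(-2.125) ≈ 2.8936, g(-1.375) ≈ 1.9887, g(-0.625) ≈ 1.3668, g(0.125) ≈ 0.9394, g(0.875) ≈ 0.6456, g(1.625) ≈ 0.4437.
Sum = Δx · [g(-2.125) + g(-1.375) + g(-0.625) + ...].
Sum ≈ 6.2085.

6.2085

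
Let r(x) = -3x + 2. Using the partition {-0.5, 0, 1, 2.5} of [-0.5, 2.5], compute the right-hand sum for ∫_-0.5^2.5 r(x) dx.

Subinterval widths: 0.5, 1, 1.5.
Right endpoints: 0, 1, 2.5.
r(0) = 2, r(1) = -1, r(2.5) = -5.5.
Sum = Σ Δx_i · r(x_i).
Sum = -8.25.

-8.25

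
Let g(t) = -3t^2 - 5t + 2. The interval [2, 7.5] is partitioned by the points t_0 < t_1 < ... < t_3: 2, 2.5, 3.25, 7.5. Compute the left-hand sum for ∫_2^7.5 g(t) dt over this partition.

Subinterval widths: 0.5, 0.75, 4.25.
Left endpoints: 2, 2.5, 3.25.
g(2) = -20, g(2.5) = -29.25, g(3.25) = -45.9375.
Sum = Σ Δt_i · g(t_i).
Sum = -227.171875.

-227.171875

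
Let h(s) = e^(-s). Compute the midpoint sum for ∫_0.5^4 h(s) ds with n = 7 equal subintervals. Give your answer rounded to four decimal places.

Δs = (4 − 0.5)/7 = 0.5.
Midpoints: 0.75, 1.25, 1.75, 2.25, 2.75, 3.25, 3.75.
h(0.75) ≈ 0.4724, h(1.25) ≈ 0.2865, h(1.75) ≈ 0.1738, h(2.25) ≈ 0.1054, h(2.75) ≈ 0.0639, h(3.25) ≈ 0.0388, h(3.75) ≈ 0.0235.
Sum = Δs · [h(0.75) + h(1.25) + h(1.75) + ...].
Sum ≈ 0.5821.

0.5821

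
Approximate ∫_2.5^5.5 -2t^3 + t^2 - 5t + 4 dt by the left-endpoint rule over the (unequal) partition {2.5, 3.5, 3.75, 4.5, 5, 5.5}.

Subinterval widths: 1, 0.25, 0.75, 0.5, 0.5.
Left endpoints: 2.5, 3.5, 3.75, 4.5, 5.
f(2.5) = -33.5, f(3.5) = -87, f(3.75) = -106.15625, f(4.5) = -180.5, f(5) = -246.
Sum = Σ Δt_i · f(t_i).
Sum = -348.1171875.

-348.1171875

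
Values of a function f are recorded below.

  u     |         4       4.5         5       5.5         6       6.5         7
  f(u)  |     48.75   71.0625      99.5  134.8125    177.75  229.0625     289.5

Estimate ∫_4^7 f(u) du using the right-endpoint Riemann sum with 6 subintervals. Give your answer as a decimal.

Δu = 0.5.
Sum = 0.5·[71.0625 + 99.5 + 134.8125 + 177.75 + 229.0625 + 289.5] = 500.84375.

500.84375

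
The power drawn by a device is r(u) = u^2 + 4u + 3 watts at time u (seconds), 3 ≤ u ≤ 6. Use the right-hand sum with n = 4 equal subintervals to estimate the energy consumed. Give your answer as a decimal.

Δu = (6 − 3)/4 = 0.75.
Right endpoints: 3.75, 4.5, 5.25, 6.
r(3.75) = 32.0625, r(4.5) = 41.25, r(5.25) = 51.5625, r(6) = 63.
Sum = Δu · [r(3.75) + r(4.5) + r(5.25) + r(6)].
Sum = 140.90625.

140.90625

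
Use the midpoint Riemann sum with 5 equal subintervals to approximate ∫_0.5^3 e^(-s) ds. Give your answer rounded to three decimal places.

Δs = (3 − 0.5)/5 = 0.5.
Midpoints: 0.75, 1.25, 1.75, 2.25, 2.75.
f(0.75) ≈ 0.472, f(1.25) ≈ 0.287, f(1.75) ≈ 0.174, f(2.25) ≈ 0.105, f(2.75) ≈ 0.064.
Sum = Δs · [f(0.75) + f(1.25) + f(1.75) + f(2.25) + f(2.75)].
Sum ≈ 0.551.

0.551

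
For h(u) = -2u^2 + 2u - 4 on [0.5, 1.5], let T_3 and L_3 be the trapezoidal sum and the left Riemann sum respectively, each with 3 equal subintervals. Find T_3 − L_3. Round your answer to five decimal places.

T_3 ≈ -4.2037037.
L_3 ≈ -3.8703704.
T_3 − L_3 ≈ -0.33333.

-0.33333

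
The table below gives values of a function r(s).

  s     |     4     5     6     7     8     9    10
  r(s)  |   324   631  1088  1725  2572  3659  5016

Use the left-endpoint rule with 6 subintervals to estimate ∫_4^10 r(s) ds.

Δs = 1.
Sum = 1·[324 + 631 + 1088 + 1725 + 2572 + 3659] = 9999.

9999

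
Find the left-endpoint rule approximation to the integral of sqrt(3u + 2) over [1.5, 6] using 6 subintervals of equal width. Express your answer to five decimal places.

15.46073

Δu = (6 − 1.5)/6 = 0.75.
Left endpoints: 1.5, 2.25, 3, 3.75, 4.5, 5.25.
f(1.5) ≈ 2.54951, f(2.25) ≈ 2.95804, f(3) ≈ 3.31662, f(3.75) ≈ 3.64005, f(4.5) ≈ 3.93700, f(5.25) ≈ 4.21307.
Sum = Δu · [f(1.5) + f(2.25) + f(3) + ...].
Sum ≈ 15.46073.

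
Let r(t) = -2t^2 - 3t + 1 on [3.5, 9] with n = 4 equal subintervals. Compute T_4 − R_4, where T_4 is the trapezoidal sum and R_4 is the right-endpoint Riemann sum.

105.875

T_4 = -558.5078125.
R_4 = -664.3828125.
T_4 − R_4 = 105.875.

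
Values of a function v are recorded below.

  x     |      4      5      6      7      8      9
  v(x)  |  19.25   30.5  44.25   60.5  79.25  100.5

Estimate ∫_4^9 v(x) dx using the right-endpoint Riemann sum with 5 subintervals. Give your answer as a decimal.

315

Δx = 1.
Sum = 1·[30.5 + 44.25 + 60.5 + 79.25 + 100.5] = 315.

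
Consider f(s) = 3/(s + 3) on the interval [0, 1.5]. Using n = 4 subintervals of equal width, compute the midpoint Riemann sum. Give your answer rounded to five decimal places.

Δs = (1.5 − 0)/4 = 0.375.
Midpoints: 0.1875, 0.5625, 0.9375, 1.3125.
f(0.1875) = 16/17, f(0.5625) = 16/19, f(0.9375) = 16/21, f(1.3125) = 16/23.
Sum = Δs · [f(0.1875) + f(0.5625) + f(0.9375) + f(1.3125)].
Sum ≈ 1.21531.

1.21531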